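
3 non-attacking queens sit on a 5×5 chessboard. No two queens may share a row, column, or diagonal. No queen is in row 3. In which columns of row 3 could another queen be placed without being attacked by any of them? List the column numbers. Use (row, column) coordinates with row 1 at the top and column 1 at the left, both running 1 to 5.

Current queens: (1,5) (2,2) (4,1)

(1,5) attacks row 3 at column 5 and diagonals 3.
(2,2) attacks row 3 at column 2 and diagonals 1, 3.
(4,1) attacks row 3 at column 1 and diagonals 2.
Attacked columns: {1, 2, 3, 5}. Safe: {4}.

columns 4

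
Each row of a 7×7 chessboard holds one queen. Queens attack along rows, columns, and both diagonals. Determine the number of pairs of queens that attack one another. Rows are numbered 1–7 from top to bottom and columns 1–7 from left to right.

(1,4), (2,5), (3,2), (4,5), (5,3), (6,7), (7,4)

5

Same column: (1,4)–(7,4) (column 4); (2,5)–(4,5) (column 5).
Same diagonal: (1,4)–(2,5) (|1−2| = |4−5| = 1); (1,4)–(3,2) (|1−3| = |4−2| = 2); (4,5)–(6,7) (|4−6| = |5−7| = 2).
Total attacking pairs: 5.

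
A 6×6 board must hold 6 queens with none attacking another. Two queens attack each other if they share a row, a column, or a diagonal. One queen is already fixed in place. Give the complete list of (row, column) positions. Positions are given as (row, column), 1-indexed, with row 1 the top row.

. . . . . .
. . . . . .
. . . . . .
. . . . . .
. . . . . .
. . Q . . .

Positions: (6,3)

Row 1: attacked by (6,3)→{3}. Safe: 1, 2, 4, 5, 6. Place at column 4.
Row 2: attacked by (1,4)→{3,4,5}; (6,3)→{3}. Safe: 1, 2, 6. Place at column 1.
Row 3: attacked by (1,4)→{2,4,6}; (2,1)→{1,2}; (6,3)→{3,6}. Safe: 5. Place at column 5.
Row 4: attacked by (1,4)→{1,4}; (2,1)→{1,3}; (3,5)→{4,5,6}; (6,3)→{1,3,5}. Safe: 2. Place at column 2.
Row 5: attacked by (1,4)→{4}; (2,1)→{1,4}; (3,5)→{3,5}; (4,2)→{1,2,3}; (6,3)→{2,3,4}. Safe: 6. Place at column 6.
Columns [4, 1, 5, 2, 6, 3], r−c [-3, 1, -2, 2, -1, 3], r+c [5, 3, 8, 6, 11, 9] are all distinct, so no two queens attack.

(1,4) (2,1) (3,5) (4,2) (5,6) (6,3)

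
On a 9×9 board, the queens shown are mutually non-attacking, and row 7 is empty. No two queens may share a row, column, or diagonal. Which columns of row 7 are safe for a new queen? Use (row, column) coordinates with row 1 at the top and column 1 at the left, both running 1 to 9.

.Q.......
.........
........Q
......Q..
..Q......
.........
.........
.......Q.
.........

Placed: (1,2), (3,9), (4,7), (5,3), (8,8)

columns 6

(1,2) attacks row 7 at column 2 and diagonals 8.
(3,9) attacks row 7 at column 9 and diagonals 5.
(4,7) attacks row 7 at column 7 and diagonals 4.
(5,3) attacks row 7 at column 3 and diagonals 1, 5.
(8,8) attacks row 7 at column 8 and diagonals 7, 9.
Attacked columns: {1, 2, 3, 4, 5, 7, 8, 9}. Safe: {6}.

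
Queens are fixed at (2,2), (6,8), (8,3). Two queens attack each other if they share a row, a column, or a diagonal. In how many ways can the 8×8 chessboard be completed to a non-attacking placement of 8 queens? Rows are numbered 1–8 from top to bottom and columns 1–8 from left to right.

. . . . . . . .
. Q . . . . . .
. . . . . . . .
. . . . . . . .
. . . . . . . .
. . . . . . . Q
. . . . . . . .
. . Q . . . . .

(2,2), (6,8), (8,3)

2

Branch on row 1: col 4 → 1; col 5 → 0; col 6 → 1; col 7 → 0.
Sum: 1 + 0 + 1 + 0 = 2.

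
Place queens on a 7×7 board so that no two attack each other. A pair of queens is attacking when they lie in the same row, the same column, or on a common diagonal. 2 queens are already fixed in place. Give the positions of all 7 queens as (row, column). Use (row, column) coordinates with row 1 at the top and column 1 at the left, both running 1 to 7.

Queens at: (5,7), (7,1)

(1,5) (2,2) (3,6) (4,3) (5,7) (6,4) (7,1)

Row 1: attacked by (5,7)→{3,7}; (7,1)→{1,7}. Safe: 2, 4, 5, 6. Place at column 5.
Row 2: attacked by (1,5)→{4,5,6}; (5,7)→{4,7}; (7,1)→{1,6}. Safe: 2, 3. Place at column 2.
Row 3: attacked by (1,5)→{3,5,7}; (2,2)→{1,2,3}; (5,7)→{5,7}; (7,1)→{1,5}. Safe: 4, 6. Place at column 6.
Row 4: attacked by (1,5)→{2,5}; (2,2)→{2,4}; (3,6)→{5,6,7}; (5,7)→{6,7}; (7,1)→{1,4}. Safe: 3. Place at column 3.
Row 6: attacked by (1,5)→{5}; (2,2)→{2,6}; (3,6)→{3,6}; (4,3)→{1,3,5}; (5,7)→{6,7}; (7,1)→{1,2}. Safe: 4. Place at column 4.
Columns [5, 2, 6, 3, 7, 4, 1], r−c [-4, 0, -3, 1, -2, 2, 6], r+c [6, 4, 9, 7, 12, 10, 8] are all distinct, so no two queens attack.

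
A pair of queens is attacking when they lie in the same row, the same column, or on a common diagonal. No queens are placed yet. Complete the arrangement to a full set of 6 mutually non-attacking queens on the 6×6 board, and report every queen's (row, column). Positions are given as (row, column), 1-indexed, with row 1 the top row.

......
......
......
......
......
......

(1,4) (2,1) (3,5) (4,2) (5,6) (6,3)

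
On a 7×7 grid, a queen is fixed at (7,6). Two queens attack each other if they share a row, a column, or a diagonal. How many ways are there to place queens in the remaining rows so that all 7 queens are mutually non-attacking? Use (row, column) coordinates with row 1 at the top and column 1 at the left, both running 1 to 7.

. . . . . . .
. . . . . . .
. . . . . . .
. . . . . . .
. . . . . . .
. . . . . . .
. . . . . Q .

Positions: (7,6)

Branch on row 1: col 1 → 1; col 2 → 4; col 3 → 1; col 4 → 1; col 5 → 0; col 7 → 0.
Sum: 1 + 4 + 1 + 1 + 0 + 0 = 7.

7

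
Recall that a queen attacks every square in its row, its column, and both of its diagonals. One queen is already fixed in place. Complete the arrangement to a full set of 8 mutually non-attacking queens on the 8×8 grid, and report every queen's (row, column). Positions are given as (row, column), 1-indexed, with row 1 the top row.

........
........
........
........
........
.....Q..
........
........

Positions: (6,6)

(1,5) (2,8) (3,4) (4,1) (5,3) (6,6) (7,2) (8,7)

Row 1: attacked by (6,6)→{1,6}. Safe: 2, 3, 4, 5, 7, 8. Place at column 5.
Row 2: attacked by (1,5)→{4,5,6}; (6,6)→{2,6}. Safe: 1, 3, 7, 8. Place at column 8.
Row 3: attacked by (1,5)→{3,5,7}; (2,8)→{7,8}; (6,6)→{3,6}. Safe: 1, 2, 4. Place at column 4.
Row 4: attacked by (1,5)→{2,5,8}; (2,8)→{6,8}; (3,4)→{3,4,5}; (6,6)→{4,6,8}. Safe: 1, 7. Place at column 1.
Row 5: attacked by (1,5)→{1,5}; (2,8)→{5,8}; (3,4)→{2,4,6}; (4,1)→{1,2}; (6,6)→{5,6,7}. Safe: 3. Place at column 3.
Row 7: attacked by (1,5)→{5}; (2,8)→{3,8}; (3,4)→{4,8}; (4,1)→{1,4}; (5,3)→{1,3,5}; (6,6)→{5,6,7}. Safe: 2. Place at column 2.
Row 8: attacked by (1,5)→{5}; (2,8)→{2,8}; (3,4)→{4}; (4,1)→{1,5}; (5,3)→{3,6}; (6,6)→{4,6,8}; (7,2)→{1,2,3}. Safe: 7. Place at column 7.
Columns [5, 8, 4, 1, 3, 6, 2, 7], r−c [-4, -6, -1, 3, 2, 0, 5, 1], r+c [6, 10, 7, 5, 8, 12, 9, 15] are all distinct, so no two queens attack.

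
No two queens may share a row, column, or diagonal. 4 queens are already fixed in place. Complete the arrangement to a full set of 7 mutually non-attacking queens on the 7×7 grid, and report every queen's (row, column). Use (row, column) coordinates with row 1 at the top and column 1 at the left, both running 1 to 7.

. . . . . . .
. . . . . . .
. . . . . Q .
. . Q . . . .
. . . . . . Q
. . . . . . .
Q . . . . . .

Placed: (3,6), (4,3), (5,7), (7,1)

Row 1: attacked by (3,6)→{4,6}; (4,3)→{3,6}; (5,7)→{3,7}; (7,1)→{1,7}. Safe: 2, 5. Place at column 5.
Row 2: attacked by (1,5)→{4,5,6}; (3,6)→{5,6,7}; (4,3)→{1,3,5}; (5,7)→{4,7}; (7,1)→{1,6}. Safe: 2. Place at column 2.
Row 6: attacked by (1,5)→{5}; (2,2)→{2,6}; (3,6)→{3,6}; (4,3)→{1,3,5}; (5,7)→{6,7}; (7,1)→{1,2}. Safe: 4. Place at column 4.
Columns [5, 2, 6, 3, 7, 4, 1], r−c [-4, 0, -3, 1, -2, 2, 6], r+c [6, 4, 9, 7, 12, 10, 8] are all distinct, so no two queens attack.

(1,5) (2,2) (3,6) (4,3) (5,7) (6,4) (7,1)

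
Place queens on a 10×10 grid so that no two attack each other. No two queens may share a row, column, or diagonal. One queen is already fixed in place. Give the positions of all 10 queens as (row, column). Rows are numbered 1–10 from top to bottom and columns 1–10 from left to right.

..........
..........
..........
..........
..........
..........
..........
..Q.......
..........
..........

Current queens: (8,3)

Row 1: attacked by (8,3)→{3,10}. Safe: 1, 2, 4, 5, 6, 7, 8, 9. Place at column 2.
Row 2: attacked by (1,2)→{1,2,3}; (8,3)→{3,9}. Safe: 4, 5, 6, 7, 8, 10. Place at column 5.
Row 3: attacked by (1,2)→{2,4}; (2,5)→{4,5,6}; (8,3)→{3,8}. Safe: 1, 7, 9, 10. Place at column 7.
Row 4: attacked by (1,2)→{2,5}; (2,5)→{3,5,7}; (3,7)→{6,7,8}; (8,3)→{3,7}. Safe: 1, 4, 9, 10. Place at column 9.
Row 5: attacked by (1,2)→{2,6}; (2,5)→{2,5,8}; (3,7)→{5,7,9}; (4,9)→{8,9,10}; (8,3)→{3,6}. Safe: 1, 4. Place at column 4.
Row 6: attacked by (1,2)→{2,7}; (2,5)→{1,5,9}; (3,7)→{4,7,10}; (4,9)→{7,9}; (5,4)→{3,4,5}; (8,3)→{1,3,5}. Safe: 6, 8. Place at column 8.
Row 7: attacked by (1,2)→{2,8}; (2,5)→{5,10}; (3,7)→{3,7}; (4,9)→{6,9}; (5,4)→{2,4,6}; (6,8)→{7,8,9}; (8,3)→{2,3,4}. Safe: 1. Place at column 1.
Row 9: attacked by (1,2)→{2,10}; (2,5)→{5}; (3,7)→{1,7}; (4,9)→{4,9}; (5,4)→{4,8}; (6,8)→{5,8}; (7,1)→{1,3}; (8,3)→{2,3,4}. Safe: 6. Place at column 6.
Row 10: attacked by (1,2)→{2}; (2,5)→{5}; (3,7)→{7}; (4,9)→{3,9}; (5,4)→{4,9}; (6,8)→{4,8}; (7,1)→{1,4}; (8,3)→{1,3,5}; (9,6)→{5,6,7}. Safe: 10. Place at column 10.
Columns [2, 5, 7, 9, 4, 8, 1, 3, 6, 10], r−c [-1, -3, -4, -5, 1, -2, 6, 5, 3, 0], r+c [3, 7, 10, 13, 9, 14, 8, 11, 15, 20] are all distinct, so no two queens attack.

(1,2) (2,5) (3,7) (4,9) (5,4) (6,8) (7,1) (8,3) (9,6) (10,10)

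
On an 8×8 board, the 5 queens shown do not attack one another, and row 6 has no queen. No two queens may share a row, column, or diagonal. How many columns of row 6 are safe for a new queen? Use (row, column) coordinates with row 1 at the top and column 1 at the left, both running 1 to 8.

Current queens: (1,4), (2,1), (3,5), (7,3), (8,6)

(1,4) attacks row 6 at column 4.
(2,1) attacks row 6 at column 1 and diagonals 5.
(3,5) attacks row 6 at column 5 and diagonals 2, 8.
(7,3) attacks row 6 at column 3 and diagonals 2, 4.
(8,6) attacks row 6 at column 6 and diagonals 4, 8.
Attacked columns: {1, 2, 3, 4, 5, 6, 8}. Safe: {7}.

1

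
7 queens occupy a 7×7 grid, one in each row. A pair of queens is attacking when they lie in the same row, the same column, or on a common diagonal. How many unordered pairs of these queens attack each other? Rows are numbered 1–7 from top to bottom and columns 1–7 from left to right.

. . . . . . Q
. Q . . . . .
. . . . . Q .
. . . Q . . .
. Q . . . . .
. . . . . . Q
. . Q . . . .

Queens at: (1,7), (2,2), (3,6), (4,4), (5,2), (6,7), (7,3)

4

Same column: (1,7)–(6,7) (column 7); (2,2)–(5,2) (column 2).
Same diagonal: (1,7)–(4,4) (|1−4| = |7−4| = 3); (2,2)–(4,4) (|2−4| = |2−4| = 2).
Total attacking pairs: 4.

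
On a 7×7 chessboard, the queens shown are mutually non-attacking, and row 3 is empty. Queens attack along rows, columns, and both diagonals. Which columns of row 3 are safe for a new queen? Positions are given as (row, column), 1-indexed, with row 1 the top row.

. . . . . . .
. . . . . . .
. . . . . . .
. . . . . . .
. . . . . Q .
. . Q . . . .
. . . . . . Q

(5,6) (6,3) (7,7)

columns 1, 2, 5

(5,6) attacks row 3 at column 6 and diagonals 4.
(6,3) attacks row 3 at column 3 and diagonals 6.
(7,7) attacks row 3 at column 7 and diagonals 3.
Attacked columns: {3, 4, 6, 7}. Safe: {1, 2, 5}.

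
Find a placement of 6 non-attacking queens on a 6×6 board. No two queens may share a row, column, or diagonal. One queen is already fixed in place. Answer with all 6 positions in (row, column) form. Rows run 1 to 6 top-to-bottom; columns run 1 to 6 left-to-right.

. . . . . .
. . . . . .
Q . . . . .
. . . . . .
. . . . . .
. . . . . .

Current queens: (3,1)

(1,5) (2,3) (3,1) (4,6) (5,4) (6,2)

Row 1: attacked by (3,1)→{1,3}. Safe: 2, 4, 5, 6. Place at column 5.
Row 2: attacked by (1,5)→{4,5,6}; (3,1)→{1,2}. Safe: 3. Place at column 3.
Row 4: attacked by (1,5)→{2,5}; (2,3)→{1,3,5}; (3,1)→{1,2}. Safe: 4, 6. Place at column 6.
Row 5: attacked by (1,5)→{1,5}; (2,3)→{3,6}; (3,1)→{1,3}; (4,6)→{5,6}. Safe: 2, 4. Place at column 4.
Row 6: attacked by (1,5)→{5}; (2,3)→{3}; (3,1)→{1,4}; (4,6)→{4,6}; (5,4)→{3,4,5}. Safe: 2. Place at column 2.
Columns [5, 3, 1, 6, 4, 2], r−c [-4, -1, 2, -2, 1, 4], r+c [6, 5, 4, 10, 9, 8] are all distinct, so no two queens attack.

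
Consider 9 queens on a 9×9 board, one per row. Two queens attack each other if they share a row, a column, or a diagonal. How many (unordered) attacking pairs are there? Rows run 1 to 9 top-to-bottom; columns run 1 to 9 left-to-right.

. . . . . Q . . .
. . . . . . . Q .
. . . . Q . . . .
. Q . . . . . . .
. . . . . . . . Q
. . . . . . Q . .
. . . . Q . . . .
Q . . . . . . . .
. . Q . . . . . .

3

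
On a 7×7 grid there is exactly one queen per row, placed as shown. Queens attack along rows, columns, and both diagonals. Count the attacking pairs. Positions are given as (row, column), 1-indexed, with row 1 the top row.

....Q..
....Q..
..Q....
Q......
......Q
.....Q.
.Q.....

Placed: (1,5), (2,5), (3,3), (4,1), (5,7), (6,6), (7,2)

Same column: (1,5)–(2,5) (column 5).
Same diagonal: (1,5)–(3,3) (|1−3| = |5−3| = 2); (3,3)–(6,6) (|3−6| = |3−6| = 3); (5,7)–(6,6) (|5−6| = |7−6| = 1).
Total attacking pairs: 4.

4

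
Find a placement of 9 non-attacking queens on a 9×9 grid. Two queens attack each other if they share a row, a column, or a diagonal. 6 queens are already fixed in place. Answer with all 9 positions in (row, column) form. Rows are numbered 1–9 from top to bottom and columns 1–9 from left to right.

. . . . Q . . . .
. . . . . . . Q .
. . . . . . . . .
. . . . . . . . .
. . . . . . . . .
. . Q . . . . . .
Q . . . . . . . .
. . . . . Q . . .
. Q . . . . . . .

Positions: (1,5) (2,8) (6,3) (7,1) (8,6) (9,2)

(1,5) (2,8) (3,4) (4,9) (5,7) (6,3) (7,1) (8,6) (9,2)

Row 3: attacked by (1,5)→{3,5,7}; (2,8)→{7,8,9}; (6,3)→{3,6}; (7,1)→{1,5}; (8,6)→{1,6}; (9,2)→{2,8}. Safe: 4. Place at column 4.
Row 4: attacked by (1,5)→{2,5,8}; (2,8)→{6,8}; (3,4)→{3,4,5}; (6,3)→{1,3,5}; (7,1)→{1,4}; (8,6)→{2,6}; (9,2)→{2,7}. Safe: 9. Place at column 9.
Row 5: attacked by (1,5)→{1,5,9}; (2,8)→{5,8}; (3,4)→{2,4,6}; (4,9)→{8,9}; (6,3)→{2,3,4}; (7,1)→{1,3}; (8,6)→{3,6,9}; (9,2)→{2,6}. Safe: 7. Place at column 7.
Columns [5, 8, 4, 9, 7, 3, 1, 6, 2], r−c [-4, -6, -1, -5, -2, 3, 6, 2, 7], r+c [6, 10, 7, 13, 12, 9, 8, 14, 11] are all distinct, so no two queens attack.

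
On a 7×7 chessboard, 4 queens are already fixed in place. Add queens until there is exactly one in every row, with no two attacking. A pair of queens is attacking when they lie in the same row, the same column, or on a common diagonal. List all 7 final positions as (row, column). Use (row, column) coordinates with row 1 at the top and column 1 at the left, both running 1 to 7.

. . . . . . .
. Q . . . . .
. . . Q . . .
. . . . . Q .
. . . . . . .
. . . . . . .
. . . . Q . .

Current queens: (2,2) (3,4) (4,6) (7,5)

Row 1: attacked by (2,2)→{1,2,3}; (3,4)→{2,4,6}; (4,6)→{3,6}; (7,5)→{5}. Safe: 7. Place at column 7.
Row 5: attacked by (1,7)→{3,7}; (2,2)→{2,5}; (3,4)→{2,4,6}; (4,6)→{5,6,7}; (7,5)→{3,5,7}. Safe: 1. Place at column 1.
Row 6: attacked by (1,7)→{2,7}; (2,2)→{2,6}; (3,4)→{1,4,7}; (4,6)→{4,6}; (5,1)→{1,2}; (7,5)→{4,5,6}. Safe: 3. Place at column 3.
Columns [7, 2, 4, 6, 1, 3, 5], r−c [-6, 0, -1, -2, 4, 3, 2], r+c [8, 4, 7, 10, 6, 9, 12] are all distinct, so no two queens attack.

(1,7) (2,2) (3,4) (4,6) (5,1) (6,3) (7,5)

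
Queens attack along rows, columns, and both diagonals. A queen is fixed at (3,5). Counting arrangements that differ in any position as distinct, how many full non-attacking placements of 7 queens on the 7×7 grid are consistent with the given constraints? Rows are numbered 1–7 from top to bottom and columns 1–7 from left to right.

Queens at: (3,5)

6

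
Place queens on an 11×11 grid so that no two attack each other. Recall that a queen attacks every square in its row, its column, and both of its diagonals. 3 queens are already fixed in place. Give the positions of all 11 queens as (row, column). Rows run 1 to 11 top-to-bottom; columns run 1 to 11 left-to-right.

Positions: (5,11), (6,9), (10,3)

(1,8) (2,1) (3,7) (4,2) (5,11) (6,9) (7,4) (8,10) (9,5) (10,3) (11,6)

Row 1: attacked by (5,11)→{7,11}; (6,9)→{4,9}; (10,3)→{3}. Safe: 1, 2, 5, 6, 8, 10. Place at column 8.
Row 2: attacked by (1,8)→{7,8,9}; (5,11)→{8,11}; (6,9)→{5,9}; (10,3)→{3,11}. Safe: 1, 2, 4, 6, 10. Place at column 1.
Row 3: attacked by (1,8)→{6,8,10}; (2,1)→{1,2}; (5,11)→{9,11}; (6,9)→{6,9}; (10,3)→{3,10}. Safe: 4, 5, 7. Place at column 7.
Row 4: attacked by (1,8)→{5,8,11}; (2,1)→{1,3}; (3,7)→{6,7,8}; (5,11)→{10,11}; (6,9)→{7,9,11}; (10,3)→{3,9}. Safe: 2, 4. Place at column 2.
Row 7: attacked by (1,8)→{2,8}; (2,1)→{1,6}; (3,7)→{3,7,11}; (4,2)→{2,5}; (5,11)→{9,11}; (6,9)→{8,9,10}; (10,3)→{3,6}. Safe: 4. Place at column 4.
Row 8: attacked by (1,8)→{1,8}; (2,1)→{1,7}; (3,7)→{2,7}; (4,2)→{2,6}; (5,11)→{8,11}; (6,9)→{7,9,11}; (7,4)→{3,4,5}; (10,3)→{1,3,5}. Safe: 10. Place at column 10.
Row 9: attacked by (1,8)→{8}; (2,1)→{1,8}; (3,7)→{1,7}; (4,2)→{2,7}; (5,11)→{7,11}; (6,9)→{6,9}; (7,4)→{2,4,6}; (8,10)→{9,10,11}; (10,3)→{2,3,4}. Safe: 5. Place at column 5.
Row 11: attacked by (1,8)→{8}; (2,1)→{1,10}; (3,7)→{7}; (4,2)→{2,9}; (5,11)→{5,11}; (6,9)→{4,9}; (7,4)→{4,8}; (8,10)→{7,10}; (9,5)→{3,5,7}; (10,3)→{2,3,4}. Safe: 6. Place at column 6.
Columns [8, 1, 7, 2, 11, 9, 4, 10, 5, 3, 6], r−c [-7, 1, -4, 2, -6, -3, 3, -2, 4, 7, 5], r+c [9, 3, 10, 6, 16, 15, 11, 18, 14, 13, 17] are all distinct, so no two queens attack.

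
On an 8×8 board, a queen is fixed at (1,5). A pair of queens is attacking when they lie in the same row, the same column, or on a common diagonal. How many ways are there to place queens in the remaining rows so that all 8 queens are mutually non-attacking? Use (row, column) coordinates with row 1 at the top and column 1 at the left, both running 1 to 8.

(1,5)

18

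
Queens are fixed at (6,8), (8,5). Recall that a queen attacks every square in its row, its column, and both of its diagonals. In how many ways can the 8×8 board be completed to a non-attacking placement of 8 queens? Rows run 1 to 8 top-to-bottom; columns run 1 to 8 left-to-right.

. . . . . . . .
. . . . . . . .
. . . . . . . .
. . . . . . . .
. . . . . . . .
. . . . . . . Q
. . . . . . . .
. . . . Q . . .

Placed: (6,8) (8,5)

Branch on row 1: col 1 → 0; col 2 → 1; col 4 → 1; col 6 → 2; col 7 → 0.
Sum: 0 + 1 + 1 + 2 + 0 = 4.

4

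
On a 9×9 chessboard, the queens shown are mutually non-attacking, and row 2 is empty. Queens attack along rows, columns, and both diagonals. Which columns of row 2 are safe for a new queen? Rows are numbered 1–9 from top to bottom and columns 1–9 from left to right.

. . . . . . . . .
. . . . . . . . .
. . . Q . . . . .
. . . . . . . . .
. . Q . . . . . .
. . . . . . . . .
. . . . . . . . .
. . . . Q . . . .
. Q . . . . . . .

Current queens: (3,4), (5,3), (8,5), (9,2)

columns 1, 7, 8

(3,4) attacks row 2 at column 4 and diagonals 3, 5.
(5,3) attacks row 2 at column 3 and diagonals 6.
(8,5) attacks row 2 at column 5.
(9,2) attacks row 2 at column 2 and diagonals 9.
Attacked columns: {2, 3, 4, 5, 6, 9}. Safe: {1, 7, 8}.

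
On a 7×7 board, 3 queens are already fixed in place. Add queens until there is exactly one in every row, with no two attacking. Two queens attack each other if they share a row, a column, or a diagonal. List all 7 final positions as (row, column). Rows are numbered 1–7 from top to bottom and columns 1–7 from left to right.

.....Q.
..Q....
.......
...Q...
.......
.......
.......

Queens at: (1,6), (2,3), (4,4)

Row 3: attacked by (1,6)→{4,6}; (2,3)→{2,3,4}; (4,4)→{3,4,5}. Safe: 1, 7. Place at column 1.
Row 5: attacked by (1,6)→{2,6}; (2,3)→{3,6}; (3,1)→{1,3}; (4,4)→{3,4,5}. Safe: 7. Place at column 7.
Row 6: attacked by (1,6)→{1,6}; (2,3)→{3,7}; (3,1)→{1,4}; (4,4)→{2,4,6}; (5,7)→{6,7}. Safe: 5. Place at column 5.
Row 7: attacked by (1,6)→{6}; (2,3)→{3}; (3,1)→{1,5}; (4,4)→{1,4,7}; (5,7)→{5,7}; (6,5)→{4,5,6}. Safe: 2. Place at column 2.
Columns [6, 3, 1, 4, 7, 5, 2], r−c [-5, -1, 2, 0, -2, 1, 5], r+c [7, 5, 4, 8, 12, 11, 9] are all distinct, so no two queens attack.

(1,6) (2,3) (3,1) (4,4) (5,7) (6,5) (7,2)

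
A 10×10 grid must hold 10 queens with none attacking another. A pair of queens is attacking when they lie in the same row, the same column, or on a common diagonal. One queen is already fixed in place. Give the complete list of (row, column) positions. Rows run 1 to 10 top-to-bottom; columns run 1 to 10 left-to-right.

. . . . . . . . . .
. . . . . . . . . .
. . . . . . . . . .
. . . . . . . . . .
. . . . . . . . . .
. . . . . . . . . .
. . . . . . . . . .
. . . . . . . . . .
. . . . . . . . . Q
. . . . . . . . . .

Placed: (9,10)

Row 1: attacked by (9,10)→{2,10}. Safe: 1, 3, 4, 5, 6, 7, 8, 9. Place at column 7.
Row 2: attacked by (1,7)→{6,7,8}; (9,10)→{3,10}. Safe: 1, 2, 4, 5, 9. Place at column 9.
Row 3: attacked by (1,7)→{5,7,9}; (2,9)→{8,9,10}; (9,10)→{4,10}. Safe: 1, 2, 3, 6. Place at column 3.
Row 4: attacked by (1,7)→{4,7,10}; (2,9)→{7,9}; (3,3)→{2,3,4}; (9,10)→{5,10}. Safe: 1, 6, 8. Place at column 1.
Row 5: attacked by (1,7)→{3,7}; (2,9)→{6,9}; (3,3)→{1,3,5}; (4,1)→{1,2}; (9,10)→{6,10}. Safe: 4, 8. Place at column 4.
Row 6: attacked by (1,7)→{2,7}; (2,9)→{5,9}; (3,3)→{3,6}; (4,1)→{1,3}; (5,4)→{3,4,5}; (9,10)→{7,10}. Safe: 8. Place at column 8.
Row 7: attacked by (1,7)→{1,7}; (2,9)→{4,9}; (3,3)→{3,7}; (4,1)→{1,4}; (5,4)→{2,4,6}; (6,8)→{7,8,9}; (9,10)→{8,10}. Safe: 5. Place at column 5.
Row 8: attacked by (1,7)→{7}; (2,9)→{3,9}; (3,3)→{3,8}; (4,1)→{1,5}; (5,4)→{1,4,7}; (6,8)→{6,8,10}; (7,5)→{4,5,6}; (9,10)→{9,10}. Safe: 2. Place at column 2.
Row 10: attacked by (1,7)→{7}; (2,9)→{1,9}; (3,3)→{3,10}; (4,1)→{1,7}; (5,4)→{4,9}; (6,8)→{4,8}; (7,5)→{2,5,8}; (8,2)→{2,4}; (9,10)→{9,10}. Safe: 6. Place at column 6.
Columns [7, 9, 3, 1, 4, 8, 5, 2, 10, 6], r−c [-6, -7, 0, 3, 1, -2, 2, 6, -1, 4], r+c [8, 11, 6, 5, 9, 14, 12, 10, 19, 16] are all distinct, so no two queens attack.

(1,7) (2,9) (3,3) (4,1) (5,4) (6,8) (7,5) (8,2) (9,10) (10,6)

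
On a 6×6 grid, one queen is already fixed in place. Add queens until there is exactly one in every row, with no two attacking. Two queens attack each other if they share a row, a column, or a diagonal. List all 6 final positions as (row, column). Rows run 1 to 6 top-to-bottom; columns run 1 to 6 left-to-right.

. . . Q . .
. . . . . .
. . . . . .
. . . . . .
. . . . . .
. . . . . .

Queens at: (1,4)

Row 2: attacked by (1,4)→{3,4,5}. Safe: 1, 2, 6. Place at column 1.
Row 3: attacked by (1,4)→{2,4,6}; (2,1)→{1,2}. Safe: 3, 5. Place at column 5.
Row 4: attacked by (1,4)→{1,4}; (2,1)→{1,3}; (3,5)→{4,5,6}. Safe: 2. Place at column 2.
Row 5: attacked by (1,4)→{4}; (2,1)→{1,4}; (3,5)→{3,5}; (4,2)→{1,2,3}. Safe: 6. Place at column 6.
Row 6: attacked by (1,4)→{4}; (2,1)→{1,5}; (3,5)→{2,5}; (4,2)→{2,4}; (5,6)→{5,6}. Safe: 3. Place at column 3.
Columns [4, 1, 5, 2, 6, 3], r−c [-3, 1, -2, 2, -1, 3], r+c [5, 3, 8, 6, 11, 9] are all distinct, so no two queens attack.

(1,4) (2,1) (3,5) (4,2) (5,6) (6,3)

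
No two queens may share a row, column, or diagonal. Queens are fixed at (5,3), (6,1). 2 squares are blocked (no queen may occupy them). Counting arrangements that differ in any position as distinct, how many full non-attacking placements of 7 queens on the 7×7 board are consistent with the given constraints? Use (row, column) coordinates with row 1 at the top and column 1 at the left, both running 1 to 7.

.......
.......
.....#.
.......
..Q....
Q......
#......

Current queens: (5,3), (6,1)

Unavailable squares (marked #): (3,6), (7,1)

2

Branch on row 1: col 2 → 0; col 4 → 1; col 5 → 1.
Sum: 0 + 1 + 1 = 2.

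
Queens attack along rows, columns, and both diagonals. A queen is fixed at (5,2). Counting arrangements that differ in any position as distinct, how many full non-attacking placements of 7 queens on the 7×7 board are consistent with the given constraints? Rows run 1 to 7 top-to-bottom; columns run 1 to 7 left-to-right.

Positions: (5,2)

6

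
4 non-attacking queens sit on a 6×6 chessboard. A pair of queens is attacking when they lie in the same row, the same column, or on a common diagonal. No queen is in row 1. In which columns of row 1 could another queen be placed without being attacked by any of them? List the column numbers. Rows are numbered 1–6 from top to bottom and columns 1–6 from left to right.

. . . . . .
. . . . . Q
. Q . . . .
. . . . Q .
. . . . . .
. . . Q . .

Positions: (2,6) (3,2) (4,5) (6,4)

columns 1, 3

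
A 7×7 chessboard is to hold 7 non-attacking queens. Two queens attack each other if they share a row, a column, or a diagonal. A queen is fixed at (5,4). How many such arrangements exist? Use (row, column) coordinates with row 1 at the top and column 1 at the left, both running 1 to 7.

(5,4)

4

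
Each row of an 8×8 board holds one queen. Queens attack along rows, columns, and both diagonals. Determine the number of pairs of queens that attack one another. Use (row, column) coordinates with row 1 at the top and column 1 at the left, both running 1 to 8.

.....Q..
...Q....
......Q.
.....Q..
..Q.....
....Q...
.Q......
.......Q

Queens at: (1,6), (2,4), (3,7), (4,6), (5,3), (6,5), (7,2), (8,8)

3

Same column: (1,6)–(4,6) (column 6).
Same diagonal: (2,4)–(4,6) (|2−4| = |4−6| = 2); (3,7)–(4,6) (|3−4| = |7−6| = 1).
Total attacking pairs: 3.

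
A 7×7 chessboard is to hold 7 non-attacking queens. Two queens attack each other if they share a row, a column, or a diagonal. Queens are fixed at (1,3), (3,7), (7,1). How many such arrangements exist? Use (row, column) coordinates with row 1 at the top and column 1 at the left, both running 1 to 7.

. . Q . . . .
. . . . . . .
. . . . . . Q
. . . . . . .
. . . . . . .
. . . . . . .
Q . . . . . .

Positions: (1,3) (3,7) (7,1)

Branch on row 2: col 5 → 1.
Sum: 1 = 1.

1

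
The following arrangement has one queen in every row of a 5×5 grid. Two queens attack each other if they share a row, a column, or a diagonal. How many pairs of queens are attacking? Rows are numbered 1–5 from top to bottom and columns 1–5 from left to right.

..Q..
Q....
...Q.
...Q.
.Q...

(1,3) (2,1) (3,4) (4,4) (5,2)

Same column: (3,4)–(4,4) (column 4).
Same diagonal: (3,4)–(5,2) (|3−5| = |4−2| = 2).
Total attacking pairs: 2.

2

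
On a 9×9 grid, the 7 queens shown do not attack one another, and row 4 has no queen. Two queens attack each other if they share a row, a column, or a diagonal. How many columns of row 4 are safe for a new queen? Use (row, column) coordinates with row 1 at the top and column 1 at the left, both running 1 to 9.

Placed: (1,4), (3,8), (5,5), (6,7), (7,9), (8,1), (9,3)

(1,4) attacks row 4 at column 4 and diagonals 1, 7.
(3,8) attacks row 4 at column 8 and diagonals 7, 9.
(5,5) attacks row 4 at column 5 and diagonals 4, 6.
(6,7) attacks row 4 at column 7 and diagonals 5, 9.
(7,9) attacks row 4 at column 9 and diagonals 6.
(8,1) attacks row 4 at column 1 and diagonals 5.
(9,3) attacks row 4 at column 3 and diagonals 8.
Attacked columns: {1, 3, 4, 5, 6, 7, 8, 9}. Safe: {2}.

1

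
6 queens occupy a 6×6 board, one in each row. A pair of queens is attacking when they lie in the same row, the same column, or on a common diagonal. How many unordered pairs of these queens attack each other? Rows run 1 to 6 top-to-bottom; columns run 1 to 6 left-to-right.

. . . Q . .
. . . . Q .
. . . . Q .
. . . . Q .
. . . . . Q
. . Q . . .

6

Same column: (2,5)–(3,5) (column 5); (2,5)–(4,5) (column 5); (3,5)–(4,5) (column 5).
Same diagonal: (1,4)–(2,5) (|1−2| = |4−5| = 1); (4,5)–(5,6) (|4−5| = |5−6| = 1); (4,5)–(6,3) (|4−6| = |5−3| = 2).
Total attacking pairs: 6.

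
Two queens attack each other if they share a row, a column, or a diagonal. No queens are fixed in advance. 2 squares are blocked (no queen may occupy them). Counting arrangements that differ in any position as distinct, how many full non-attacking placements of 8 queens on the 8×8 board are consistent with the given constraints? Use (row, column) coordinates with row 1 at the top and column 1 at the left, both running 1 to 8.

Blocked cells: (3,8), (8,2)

71

Branch on row 1: col 1 → 2; col 2 → 7; col 3 → 11; col 4 → 12; col 5 → 12; col 6 → 16; col 7 → 7; col 8 → 4.
Sum: 2 + 7 + 11 + 12 + 12 + 16 + 7 + 4 = 71.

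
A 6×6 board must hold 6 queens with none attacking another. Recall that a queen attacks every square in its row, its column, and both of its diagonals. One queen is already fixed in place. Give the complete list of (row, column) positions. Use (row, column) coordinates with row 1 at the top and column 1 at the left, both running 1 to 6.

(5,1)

Row 1: attacked by (5,1)→{1,5}. Safe: 2, 3, 4, 6. Place at column 3.
Row 2: attacked by (1,3)→{2,3,4}; (5,1)→{1,4}. Safe: 5, 6. Place at column 6.
Row 3: attacked by (1,3)→{1,3,5}; (2,6)→{5,6}; (5,1)→{1,3}. Safe: 2, 4. Place at column 2.
Row 4: attacked by (1,3)→{3,6}; (2,6)→{4,6}; (3,2)→{1,2,3}; (5,1)→{1,2}. Safe: 5. Place at column 5.
Row 6: attacked by (1,3)→{3}; (2,6)→{2,6}; (3,2)→{2,5}; (4,5)→{3,5}; (5,1)→{1,2}. Safe: 4. Place at column 4.
Columns [3, 6, 2, 5, 1, 4], r−c [-2, -4, 1, -1, 4, 2], r+c [4, 8, 5, 9, 6, 10] are all distinct, so no two queens attack.

(1,3) (2,6) (3,2) (4,5) (5,1) (6,4)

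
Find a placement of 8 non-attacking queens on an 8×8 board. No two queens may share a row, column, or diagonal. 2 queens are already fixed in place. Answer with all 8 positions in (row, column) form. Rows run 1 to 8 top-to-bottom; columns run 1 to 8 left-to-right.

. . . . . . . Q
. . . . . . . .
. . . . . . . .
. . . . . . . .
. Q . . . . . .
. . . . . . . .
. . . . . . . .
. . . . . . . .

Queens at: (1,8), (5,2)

(1,8) (2,3) (3,1) (4,6) (5,2) (6,5) (7,7) (8,4)

Row 2: attacked by (1,8)→{7,8}; (5,2)→{2,5}. Safe: 1, 3, 4, 6. Place at column 3.
Row 3: attacked by (1,8)→{6,8}; (2,3)→{2,3,4}; (5,2)→{2,4}. Safe: 1, 5, 7. Place at column 1.
Row 4: attacked by (1,8)→{5,8}; (2,3)→{1,3,5}; (3,1)→{1,2}; (5,2)→{1,2,3}. Safe: 4, 6, 7. Place at column 6.
Row 6: attacked by (1,8)→{3,8}; (2,3)→{3,7}; (3,1)→{1,4}; (4,6)→{4,6,8}; (5,2)→{1,2,3}. Safe: 5. Place at column 5.
Row 7: attacked by (1,8)→{2,8}; (2,3)→{3,8}; (3,1)→{1,5}; (4,6)→{3,6}; (5,2)→{2,4}; (6,5)→{4,5,6}. Safe: 7. Place at column 7.
Row 8: attacked by (1,8)→{1,8}; (2,3)→{3}; (3,1)→{1,6}; (4,6)→{2,6}; (5,2)→{2,5}; (6,5)→{3,5,7}; (7,7)→{6,7,8}. Safe: 4. Place at column 4.
Columns [8, 3, 1, 6, 2, 5, 7, 4], r−c [-7, -1, 2, -2, 3, 1, 0, 4], r+c [9, 5, 4, 10, 7, 11, 14, 12] are all distinct, so no two queens attack.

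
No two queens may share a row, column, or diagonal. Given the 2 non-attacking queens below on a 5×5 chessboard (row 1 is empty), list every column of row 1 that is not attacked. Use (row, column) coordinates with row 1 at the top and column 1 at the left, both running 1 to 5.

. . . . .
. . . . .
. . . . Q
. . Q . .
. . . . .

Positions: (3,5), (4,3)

columns 1, 2, 4

(3,5) attacks row 1 at column 5 and diagonals 3.
(4,3) attacks row 1 at column 3.
Attacked columns: {3, 5}. Safe: {1, 2, 4}.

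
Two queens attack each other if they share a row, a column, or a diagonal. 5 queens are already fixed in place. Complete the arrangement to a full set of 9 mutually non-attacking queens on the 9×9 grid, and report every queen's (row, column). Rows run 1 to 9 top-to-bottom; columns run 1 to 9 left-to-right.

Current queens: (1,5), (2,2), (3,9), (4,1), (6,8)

Row 5: attacked by (1,5)→{1,5,9}; (2,2)→{2,5}; (3,9)→{7,9}; (4,1)→{1,2}; (6,8)→{7,8,9}. Safe: 3, 4, 6. Place at column 6.
Row 7: attacked by (1,5)→{5}; (2,2)→{2,7}; (3,9)→{5,9}; (4,1)→{1,4}; (5,6)→{4,6,8}; (6,8)→{7,8,9}. Safe: 3. Place at column 3.
Row 8: attacked by (1,5)→{5}; (2,2)→{2,8}; (3,9)→{4,9}; (4,1)→{1,5}; (5,6)→{3,6,9}; (6,8)→{6,8}; (7,3)→{2,3,4}. Safe: 7. Place at column 7.
Row 9: attacked by (1,5)→{5}; (2,2)→{2,9}; (3,9)→{3,9}; (4,1)→{1,6}; (5,6)→{2,6}; (6,8)→{5,8}; (7,3)→{1,3,5}; (8,7)→{6,7,8}. Safe: 4. Place at column 4.
Columns [5, 2, 9, 1, 6, 8, 3, 7, 4], r−c [-4, 0, -6, 3, -1, -2, 4, 1, 5], r+c [6, 4, 12, 5, 11, 14, 10, 15, 13] are all distinct, so no two queens attack.

(1,5) (2,2) (3,9) (4,1) (5,6) (6,8) (7,3) (8,7) (9,4)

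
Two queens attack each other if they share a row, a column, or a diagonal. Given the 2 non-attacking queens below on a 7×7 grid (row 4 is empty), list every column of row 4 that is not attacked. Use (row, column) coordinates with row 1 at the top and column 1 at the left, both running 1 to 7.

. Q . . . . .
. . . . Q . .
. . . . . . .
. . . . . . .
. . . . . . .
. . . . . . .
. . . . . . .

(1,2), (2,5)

columns 1, 4, 6

(1,2) attacks row 4 at column 2 and diagonals 5.
(2,5) attacks row 4 at column 5 and diagonals 3, 7.
Attacked columns: {2, 3, 5, 7}. Safe: {1, 4, 6}.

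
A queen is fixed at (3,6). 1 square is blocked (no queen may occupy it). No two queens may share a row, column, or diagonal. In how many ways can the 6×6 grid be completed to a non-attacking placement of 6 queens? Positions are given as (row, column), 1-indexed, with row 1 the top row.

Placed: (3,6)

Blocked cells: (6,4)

Branch on row 1: col 1 → 0; col 2 → 1; col 3 → 0; col 5 → 0.
Sum: 0 + 1 + 0 + 0 = 1.

1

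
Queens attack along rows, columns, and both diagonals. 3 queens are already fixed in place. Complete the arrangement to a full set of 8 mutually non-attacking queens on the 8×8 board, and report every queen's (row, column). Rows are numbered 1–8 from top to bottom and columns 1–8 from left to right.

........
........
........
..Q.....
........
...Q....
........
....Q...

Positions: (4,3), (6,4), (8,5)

(1,1) (2,6) (3,8) (4,3) (5,7) (6,4) (7,2) (8,5)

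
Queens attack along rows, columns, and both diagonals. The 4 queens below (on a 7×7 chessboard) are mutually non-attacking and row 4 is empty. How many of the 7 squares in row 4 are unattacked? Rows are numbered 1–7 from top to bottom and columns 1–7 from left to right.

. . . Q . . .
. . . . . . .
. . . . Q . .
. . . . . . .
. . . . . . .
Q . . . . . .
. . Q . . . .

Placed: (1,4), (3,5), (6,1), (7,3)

(1,4) attacks row 4 at column 4 and diagonals 1, 7.
(3,5) attacks row 4 at column 5 and diagonals 4, 6.
(6,1) attacks row 4 at column 1 and diagonals 3.
(7,3) attacks row 4 at column 3 and diagonals 6.
Attacked columns: {1, 3, 4, 5, 6, 7}. Safe: {2}.

1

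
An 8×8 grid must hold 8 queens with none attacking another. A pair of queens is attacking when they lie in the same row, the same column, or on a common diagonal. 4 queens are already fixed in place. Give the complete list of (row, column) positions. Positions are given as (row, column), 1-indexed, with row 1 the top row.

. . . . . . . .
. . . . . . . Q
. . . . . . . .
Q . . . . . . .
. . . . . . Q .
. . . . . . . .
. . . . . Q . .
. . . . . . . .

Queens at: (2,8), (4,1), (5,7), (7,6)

(1,5) (2,8) (3,4) (4,1) (5,7) (6,2) (7,6) (8,3)

Row 1: attacked by (2,8)→{7,8}; (4,1)→{1,4}; (5,7)→{3,7}; (7,6)→{6}. Safe: 2, 5. Place at column 5.
Row 3: attacked by (1,5)→{3,5,7}; (2,8)→{7,8}; (4,1)→{1,2}; (5,7)→{5,7}; (7,6)→{2,6}. Safe: 4. Place at column 4.
Row 6: attacked by (1,5)→{5}; (2,8)→{4,8}; (3,4)→{1,4,7}; (4,1)→{1,3}; (5,7)→{6,7,8}; (7,6)→{5,6,7}. Safe: 2. Place at column 2.
Row 8: attacked by (1,5)→{5}; (2,8)→{2,8}; (3,4)→{4}; (4,1)→{1,5}; (5,7)→{4,7}; (6,2)→{2,4}; (7,6)→{5,6,7}. Safe: 3. Place at column 3.
Columns [5, 8, 4, 1, 7, 2, 6, 3], r−c [-4, -6, -1, 3, -2, 4, 1, 5], r+c [6, 10, 7, 5, 12, 8, 13, 11] are all distinct, so no two queens attack.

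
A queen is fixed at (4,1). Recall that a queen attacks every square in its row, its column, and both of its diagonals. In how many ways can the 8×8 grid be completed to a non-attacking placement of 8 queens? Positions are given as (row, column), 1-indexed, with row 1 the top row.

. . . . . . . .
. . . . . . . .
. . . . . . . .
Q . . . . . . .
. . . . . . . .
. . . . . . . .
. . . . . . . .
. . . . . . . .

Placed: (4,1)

Branch on row 1: col 2 → 2; col 3 → 4; col 5 → 5; col 6 → 4; col 7 → 2; col 8 → 1.
Sum: 2 + 4 + 5 + 4 + 2 + 1 = 18.

18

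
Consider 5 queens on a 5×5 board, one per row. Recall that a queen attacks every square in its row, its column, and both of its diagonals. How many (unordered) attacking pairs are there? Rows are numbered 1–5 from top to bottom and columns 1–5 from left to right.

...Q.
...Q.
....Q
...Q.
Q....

6

Same column: (1,4)–(2,4) (column 4); (1,4)–(4,4) (column 4); (2,4)–(4,4) (column 4).
Same diagonal: (2,4)–(3,5) (|2−3| = |4−5| = 1); (2,4)–(5,1) (|2−5| = |4−1| = 3); (3,5)–(4,4) (|3−4| = |5−4| = 1).
Total attacking pairs: 6.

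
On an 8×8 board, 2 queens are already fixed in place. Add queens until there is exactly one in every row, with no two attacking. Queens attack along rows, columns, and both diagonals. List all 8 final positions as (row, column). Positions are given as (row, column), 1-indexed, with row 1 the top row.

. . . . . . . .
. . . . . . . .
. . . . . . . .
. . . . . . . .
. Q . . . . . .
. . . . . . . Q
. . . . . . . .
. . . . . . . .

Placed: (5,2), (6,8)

(1,4) (2,6) (3,1) (4,5) (5,2) (6,8) (7,3) (8,7)

Row 1: attacked by (5,2)→{2,6}; (6,8)→{3,8}. Safe: 1, 4, 5, 7. Place at column 4.
Row 2: attacked by (1,4)→{3,4,5}; (5,2)→{2,5}; (6,8)→{4,8}. Safe: 1, 6, 7. Place at column 6.
Row 3: attacked by (1,4)→{2,4,6}; (2,6)→{5,6,7}; (5,2)→{2,4}; (6,8)→{5,8}. Safe: 1, 3. Place at column 1.
Row 4: attacked by (1,4)→{1,4,7}; (2,6)→{4,6,8}; (3,1)→{1,2}; (5,2)→{1,2,3}; (6,8)→{6,8}. Safe: 5. Place at column 5.
Row 7: attacked by (1,4)→{4}; (2,6)→{1,6}; (3,1)→{1,5}; (4,5)→{2,5,8}; (5,2)→{2,4}; (6,8)→{7,8}. Safe: 3. Place at column 3.
Row 8: attacked by (1,4)→{4}; (2,6)→{6}; (3,1)→{1,6}; (4,5)→{1,5}; (5,2)→{2,5}; (6,8)→{6,8}; (7,3)→{2,3,4}. Safe: 7. Place at column 7.
Columns [4, 6, 1, 5, 2, 8, 3, 7], r−c [-3, -4, 2, -1, 3, -2, 4, 1], r+c [5, 8, 4, 9, 7, 14, 10, 15] are all distinct, so no two queens attack.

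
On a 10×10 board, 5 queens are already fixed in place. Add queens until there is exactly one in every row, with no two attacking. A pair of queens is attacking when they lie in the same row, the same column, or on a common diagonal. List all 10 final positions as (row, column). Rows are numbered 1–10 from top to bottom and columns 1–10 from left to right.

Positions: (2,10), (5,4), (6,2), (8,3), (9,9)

(1,5) (2,10) (3,1) (4,6) (5,4) (6,2) (7,8) (8,3) (9,9) (10,7)

Row 1: attacked by (2,10)→{9,10}; (5,4)→{4,8}; (6,2)→{2,7}; (8,3)→{3,10}; (9,9)→{1,9}. Safe: 5, 6. Place at column 5.
Row 3: attacked by (1,5)→{3,5,7}; (2,10)→{9,10}; (5,4)→{2,4,6}; (6,2)→{2,5}; (8,3)→{3,8}; (9,9)→{3,9}. Safe: 1. Place at column 1.
Row 4: attacked by (1,5)→{2,5,8}; (2,10)→{8,10}; (3,1)→{1,2}; (5,4)→{3,4,5}; (6,2)→{2,4}; (8,3)→{3,7}; (9,9)→{4,9}. Safe: 6. Place at column 6.
Row 7: attacked by (1,5)→{5}; (2,10)→{5,10}; (3,1)→{1,5}; (4,6)→{3,6,9}; (5,4)→{2,4,6}; (6,2)→{1,2,3}; (8,3)→{2,3,4}; (9,9)→{7,9}. Safe: 8. Place at column 8.
Row 10: attacked by (1,5)→{5}; (2,10)→{2,10}; (3,1)→{1,8}; (4,6)→{6}; (5,4)→{4,9}; (6,2)→{2,6}; (7,8)→{5,8}; (8,3)→{1,3,5}; (9,9)→{8,9,10}. Safe: 7. Place at column 7.
Columns [5, 10, 1, 6, 4, 2, 8, 3, 9, 7], r−c [-4, -8, 2, -2, 1, 4, -1, 5, 0, 3], r+c [6, 12, 4, 10, 9, 8, 15, 11, 18, 17] are all distinct, so no two queens attack.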